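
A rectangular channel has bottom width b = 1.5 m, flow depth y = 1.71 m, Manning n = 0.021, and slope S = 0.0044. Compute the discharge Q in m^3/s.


For a rectangular channel, the cross-sectional area A = b * y = 1.5 * 1.71 = 2.56 m^2.
The wetted perimeter P = b + 2y = 1.5 + 2*1.71 = 4.92 m.
Hydraulic radius R = A/P = 2.56/4.92 = 0.5213 m.
Velocity V = (1/n)*R^(2/3)*S^(1/2) = (1/0.021)*0.5213^(2/3)*0.0044^(1/2) = 2.0461 m/s.
Discharge Q = A * V = 2.56 * 2.0461 = 5.248 m^3/s.

5.248


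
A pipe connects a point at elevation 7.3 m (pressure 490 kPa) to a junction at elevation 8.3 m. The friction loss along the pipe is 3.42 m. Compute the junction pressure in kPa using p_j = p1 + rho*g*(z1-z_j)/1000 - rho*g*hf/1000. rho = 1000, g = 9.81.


Junction pressure: p_j = p1 + rho*g*(z1 - z_j)/1000 - rho*g*hf/1000.
Elevation term = 1000*9.81*(7.3 - 8.3)/1000 = -9.81 kPa.
Friction term = 1000*9.81*3.42/1000 = 33.55 kPa.
p_j = 490 + -9.81 - 33.55 = 446.64 kPa.

446.64


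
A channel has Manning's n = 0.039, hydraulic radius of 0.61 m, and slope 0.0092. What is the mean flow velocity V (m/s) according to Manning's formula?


Manning's equation gives V = (1/n) * R^(2/3) * S^(1/2).
First, compute R^(2/3) = 0.61^(2/3) = 0.7193.
Next, S^(1/2) = 0.0092^(1/2) = 0.095917.
Then 1/n = 1/0.039 = 25.64.
V = 25.64 * 0.7193 * 0.095917 = 1.769 m/s.

1.769


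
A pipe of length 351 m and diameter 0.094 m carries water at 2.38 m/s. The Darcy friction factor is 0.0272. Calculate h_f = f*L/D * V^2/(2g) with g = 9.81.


Darcy-Weisbach equation: h_f = f * (L/D) * V^2/(2g).
f * L/D = 0.0272 * 351/0.094 = 101.566.
V^2/(2g) = 2.38^2 / (2*9.81) = 5.6644 / 19.62 = 0.2887 m.
h_f = 101.566 * 0.2887 = 29.323 m.

29.323


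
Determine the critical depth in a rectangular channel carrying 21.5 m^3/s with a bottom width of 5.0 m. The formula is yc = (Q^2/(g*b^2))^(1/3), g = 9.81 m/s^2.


Using yc = (Q^2 / (g * b^2))^(1/3):
Q^2 = 21.5^2 = 462.25.
g * b^2 = 9.81 * 5.0^2 = 9.81 * 25.0 = 245.25.
Q^2 / (g*b^2) = 462.25 / 245.25 = 1.8848.
yc = 1.8848^(1/3) = 1.2353 m.

1.2353


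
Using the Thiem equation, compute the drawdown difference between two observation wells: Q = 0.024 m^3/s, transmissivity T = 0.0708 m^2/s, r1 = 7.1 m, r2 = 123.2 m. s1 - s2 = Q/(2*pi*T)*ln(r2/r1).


Thiem equation: s1 - s2 = Q/(2*pi*T) * ln(r2/r1).
ln(r2/r1) = ln(123.2/7.1) = 2.8537.
Q/(2*pi*T) = 0.024 / (2*pi*0.0708) = 0.024 / 0.4448 = 0.054.
s1 - s2 = 0.054 * 2.8537 = 0.154 m.

0.154


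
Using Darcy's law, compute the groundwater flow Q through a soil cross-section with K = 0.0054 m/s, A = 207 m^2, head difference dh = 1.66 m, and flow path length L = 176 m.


Darcy's law: Q = K * A * i, where i = dh/L.
Hydraulic gradient i = 1.66 / 176 = 0.009432.
Q = 0.0054 * 207 * 0.009432
  = 0.0105 m^3/s.

0.0105


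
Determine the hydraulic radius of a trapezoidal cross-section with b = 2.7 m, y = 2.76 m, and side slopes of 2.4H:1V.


For a trapezoidal section with side slope z:
A = (b + z*y)*y = (2.7 + 2.4*2.76)*2.76 = 25.734 m^2.
P = b + 2*y*sqrt(1 + z^2) = 2.7 + 2*2.76*sqrt(1 + 2.4^2) = 17.052 m.
R = A/P = 25.734 / 17.052 = 1.5092 m.

1.5092


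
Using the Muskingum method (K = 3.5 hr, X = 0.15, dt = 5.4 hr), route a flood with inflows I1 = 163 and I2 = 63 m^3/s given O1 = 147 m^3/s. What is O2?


Muskingum coefficients:
denom = 2*K*(1-X) + dt = 2*3.5*(1-0.15) + 5.4 = 11.35.
C0 = (dt - 2*K*X)/denom = (5.4 - 2*3.5*0.15)/11.35 = 0.3833.
C1 = (dt + 2*K*X)/denom = (5.4 + 2*3.5*0.15)/11.35 = 0.5683.
C2 = (2*K*(1-X) - dt)/denom = 0.0485.
O2 = C0*I2 + C1*I1 + C2*O1
   = 0.3833*63 + 0.5683*163 + 0.0485*147
   = 123.9 m^3/s.

123.9


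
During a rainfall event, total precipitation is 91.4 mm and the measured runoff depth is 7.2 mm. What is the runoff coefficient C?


The runoff coefficient C = runoff depth / rainfall depth.
C = 7.2 / 91.4
  = 0.0788.

0.0788


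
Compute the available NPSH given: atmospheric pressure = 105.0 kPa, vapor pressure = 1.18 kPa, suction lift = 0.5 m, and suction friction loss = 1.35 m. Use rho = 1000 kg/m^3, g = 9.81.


NPSHa = p_atm/(rho*g) - z_s - hf_s - p_vap/(rho*g).
p_atm/(rho*g) = 105.0*1000 / (1000*9.81) = 10.703 m.
p_vap/(rho*g) = 1.18*1000 / (1000*9.81) = 0.12 m.
NPSHa = 10.703 - 0.5 - 1.35 - 0.12
      = 8.73 m.

8.73


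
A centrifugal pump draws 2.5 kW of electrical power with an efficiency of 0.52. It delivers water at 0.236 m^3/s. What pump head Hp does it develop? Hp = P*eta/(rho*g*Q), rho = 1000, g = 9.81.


Pump head formula: Hp = P * eta / (rho * g * Q).
Numerator: P * eta = 2.5 * 1000 * 0.52 = 1300.0 W.
Denominator: rho * g * Q = 1000 * 9.81 * 0.236 = 2315.16.
Hp = 1300.0 / 2315.16 = 0.56 m.

0.56


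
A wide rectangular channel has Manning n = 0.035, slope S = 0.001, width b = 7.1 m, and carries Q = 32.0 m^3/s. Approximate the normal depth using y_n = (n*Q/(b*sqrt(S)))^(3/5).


We use the wide-channel approximation y_n = (n*Q/(b*sqrt(S)))^(3/5).
sqrt(S) = sqrt(0.001) = 0.031623.
Numerator: n*Q = 0.035 * 32.0 = 1.12.
Denominator: b*sqrt(S) = 7.1 * 0.031623 = 0.224523.
arg = 4.9884.
y_n = 4.9884^(3/5) = 2.6229 m.

2.6229


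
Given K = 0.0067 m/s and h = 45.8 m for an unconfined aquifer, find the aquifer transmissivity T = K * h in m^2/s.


Transmissivity is defined as T = K * h.
T = 0.0067 * 45.8
  = 0.3069 m^2/s.

0.3069


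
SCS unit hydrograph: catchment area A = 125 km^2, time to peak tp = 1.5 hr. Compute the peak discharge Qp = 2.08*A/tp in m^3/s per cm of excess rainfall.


SCS formula: Qp = 2.08 * A / tp.
Qp = 2.08 * 125 / 1.5
   = 260.0 / 1.5
   = 173.33 m^3/s per cm.

173.33


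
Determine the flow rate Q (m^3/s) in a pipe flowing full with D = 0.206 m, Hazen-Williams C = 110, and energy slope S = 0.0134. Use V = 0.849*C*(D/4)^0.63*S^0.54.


For a full circular pipe, R = D/4 = 0.206/4 = 0.0515 m.
V = 0.849 * 110 * 0.0515^0.63 * 0.0134^0.54
  = 0.849 * 110 * 0.154326 * 0.097417
  = 1.404 m/s.
Pipe area A = pi*D^2/4 = pi*0.206^2/4 = 0.0333 m^2.
Q = A * V = 0.0333 * 1.404 = 0.0468 m^3/s.

0.0468


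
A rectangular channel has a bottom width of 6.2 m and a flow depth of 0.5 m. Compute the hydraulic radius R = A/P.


For a rectangular section:
Flow area A = b * y = 6.2 * 0.5 = 3.1 m^2.
Wetted perimeter P = b + 2y = 6.2 + 2*0.5 = 7.2 m.
Hydraulic radius R = A/P = 3.1 / 7.2 = 0.4306 m.

0.4306


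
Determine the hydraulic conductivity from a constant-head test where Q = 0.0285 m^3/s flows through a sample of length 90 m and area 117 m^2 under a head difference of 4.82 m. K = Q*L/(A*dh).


From K = Q*L / (A*dh):
Numerator: Q*L = 0.0285 * 90 = 2.565.
Denominator: A*dh = 117 * 4.82 = 563.94.
K = 2.565 / 563.94 = 0.004548 m/s.

0.004548


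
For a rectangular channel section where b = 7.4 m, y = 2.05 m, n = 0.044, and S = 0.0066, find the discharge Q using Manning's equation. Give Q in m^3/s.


For a rectangular channel, the cross-sectional area A = b * y = 7.4 * 2.05 = 15.17 m^2.
The wetted perimeter P = b + 2y = 7.4 + 2*2.05 = 11.5 m.
Hydraulic radius R = A/P = 15.17/11.5 = 1.3191 m.
Velocity V = (1/n)*R^(2/3)*S^(1/2) = (1/0.044)*1.3191^(2/3)*0.0066^(1/2) = 2.2208 m/s.
Discharge Q = A * V = 15.17 * 2.2208 = 33.69 m^3/s.

33.69


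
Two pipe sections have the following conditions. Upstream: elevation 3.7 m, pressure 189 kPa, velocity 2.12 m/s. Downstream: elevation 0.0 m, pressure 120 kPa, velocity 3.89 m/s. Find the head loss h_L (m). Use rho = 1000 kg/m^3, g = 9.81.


Total head at each section: H = z + p/(rho*g) + V^2/(2g).
H1 = 3.7 + 189*1000/(1000*9.81) + 2.12^2/(2*9.81)
   = 3.7 + 19.266 + 0.2291
   = 23.195 m.
H2 = 0.0 + 120*1000/(1000*9.81) + 3.89^2/(2*9.81)
   = 0.0 + 12.232 + 0.7713
   = 13.004 m.
h_L = H1 - H2 = 23.195 - 13.004 = 10.191 m.

10.191


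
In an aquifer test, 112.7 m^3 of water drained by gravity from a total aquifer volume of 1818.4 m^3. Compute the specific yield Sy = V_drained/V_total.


Specific yield Sy = Volume drained / Total volume.
Sy = 112.7 / 1818.4
   = 0.062.

0.062


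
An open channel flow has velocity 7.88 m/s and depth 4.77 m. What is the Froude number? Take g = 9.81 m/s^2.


The Froude number is defined as Fr = V / sqrt(g*y).
g*y = 9.81 * 4.77 = 46.7937.
sqrt(g*y) = sqrt(46.7937) = 6.8406.
Fr = 7.88 / 6.8406 = 1.1519.

1.1519


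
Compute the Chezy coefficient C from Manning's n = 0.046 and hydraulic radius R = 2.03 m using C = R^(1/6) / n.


The Chezy coefficient relates to Manning's n through C = R^(1/6) / n.
R^(1/6) = 2.03^(1/6) = 1.125251.
C = 1.125251 / 0.046 = 24.46 m^(1/2)/s.

24.46


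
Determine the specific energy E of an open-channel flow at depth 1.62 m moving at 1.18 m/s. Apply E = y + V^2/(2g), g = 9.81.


Specific energy E = y + V^2/(2g).
Velocity head = V^2/(2g) = 1.18^2 / (2*9.81) = 1.3924 / 19.62 = 0.071 m.
E = 1.62 + 0.071 = 1.691 m.

1.691


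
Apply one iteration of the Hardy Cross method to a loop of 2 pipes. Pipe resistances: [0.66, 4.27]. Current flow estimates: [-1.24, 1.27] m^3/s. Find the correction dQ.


Numerator terms (r*Q*|Q|): 0.66*-1.24*|-1.24| = -1.0148; 4.27*1.27*|1.27| = 6.8871.
Sum of numerator = 5.8723.
Denominator terms (r*|Q|): 0.66*|-1.24| = 0.8184; 4.27*|1.27| = 5.4229.
2 * sum of denominator = 2 * 6.2413 = 12.4826.
dQ = -5.8723 / 12.4826 = -0.4704 m^3/s.

-0.4704


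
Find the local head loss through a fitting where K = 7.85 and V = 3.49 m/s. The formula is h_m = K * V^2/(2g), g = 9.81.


Minor loss formula: h_m = K * V^2/(2g).
V^2 = 3.49^2 = 12.1801.
V^2/(2g) = 12.1801 / 19.62 = 0.6208 m.
h_m = 7.85 * 0.6208 = 4.8733 m.

4.8733


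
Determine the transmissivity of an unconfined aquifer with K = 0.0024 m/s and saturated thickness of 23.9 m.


Transmissivity is defined as T = K * h.
T = 0.0024 * 23.9
  = 0.0574 m^2/s.

0.0574


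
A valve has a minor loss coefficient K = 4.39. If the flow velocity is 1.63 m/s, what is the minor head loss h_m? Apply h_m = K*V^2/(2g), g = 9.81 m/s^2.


Minor loss formula: h_m = K * V^2/(2g).
V^2 = 1.63^2 = 2.6569.
V^2/(2g) = 2.6569 / 19.62 = 0.1354 m.
h_m = 4.39 * 0.1354 = 0.5945 m.

0.5945


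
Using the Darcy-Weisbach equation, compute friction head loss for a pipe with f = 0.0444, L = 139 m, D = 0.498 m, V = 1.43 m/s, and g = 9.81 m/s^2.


Darcy-Weisbach equation: h_f = f * (L/D) * V^2/(2g).
f * L/D = 0.0444 * 139/0.498 = 12.3928.
V^2/(2g) = 1.43^2 / (2*9.81) = 2.0449 / 19.62 = 0.1042 m.
h_f = 12.3928 * 0.1042 = 1.292 m.

1.292


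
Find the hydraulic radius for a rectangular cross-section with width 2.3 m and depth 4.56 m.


For a rectangular section:
Flow area A = b * y = 2.3 * 4.56 = 10.49 m^2.
Wetted perimeter P = b + 2y = 2.3 + 2*4.56 = 11.42 m.
Hydraulic radius R = A/P = 10.49 / 11.42 = 0.9184 m.

0.9184


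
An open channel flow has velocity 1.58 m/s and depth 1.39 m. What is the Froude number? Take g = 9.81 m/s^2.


The Froude number is defined as Fr = V / sqrt(g*y).
g*y = 9.81 * 1.39 = 13.6359.
sqrt(g*y) = sqrt(13.6359) = 3.6927.
Fr = 1.58 / 3.6927 = 0.4279.

0.4279


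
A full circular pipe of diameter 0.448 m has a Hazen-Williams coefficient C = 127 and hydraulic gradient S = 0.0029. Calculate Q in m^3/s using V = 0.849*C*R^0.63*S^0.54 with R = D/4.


For a full circular pipe, R = D/4 = 0.448/4 = 0.112 m.
V = 0.849 * 127 * 0.112^0.63 * 0.0029^0.54
  = 0.849 * 127 * 0.251772 * 0.042628
  = 1.1572 m/s.
Pipe area A = pi*D^2/4 = pi*0.448^2/4 = 0.1576 m^2.
Q = A * V = 0.1576 * 1.1572 = 0.1824 m^3/s.

0.1824


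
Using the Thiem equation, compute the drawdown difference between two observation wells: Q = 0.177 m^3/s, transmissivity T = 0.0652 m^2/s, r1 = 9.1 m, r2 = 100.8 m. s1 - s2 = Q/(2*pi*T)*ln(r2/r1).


Thiem equation: s1 - s2 = Q/(2*pi*T) * ln(r2/r1).
ln(r2/r1) = ln(100.8/9.1) = 2.4049.
Q/(2*pi*T) = 0.177 / (2*pi*0.0652) = 0.177 / 0.4097 = 0.4321.
s1 - s2 = 0.4321 * 2.4049 = 1.039 m.

1.039


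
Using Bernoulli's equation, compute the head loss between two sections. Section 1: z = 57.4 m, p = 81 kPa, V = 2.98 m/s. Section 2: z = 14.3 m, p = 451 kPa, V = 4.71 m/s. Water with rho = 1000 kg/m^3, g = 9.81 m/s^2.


Total head at each section: H = z + p/(rho*g) + V^2/(2g).
H1 = 57.4 + 81*1000/(1000*9.81) + 2.98^2/(2*9.81)
   = 57.4 + 8.257 + 0.4526
   = 66.11 m.
H2 = 14.3 + 451*1000/(1000*9.81) + 4.71^2/(2*9.81)
   = 14.3 + 45.973 + 1.1307
   = 61.404 m.
h_L = H1 - H2 = 66.11 - 61.404 = 4.705 m.

4.705


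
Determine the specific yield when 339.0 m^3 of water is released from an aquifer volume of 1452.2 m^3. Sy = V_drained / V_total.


Specific yield Sy = Volume drained / Total volume.
Sy = 339.0 / 1452.2
   = 0.2334.

0.2334


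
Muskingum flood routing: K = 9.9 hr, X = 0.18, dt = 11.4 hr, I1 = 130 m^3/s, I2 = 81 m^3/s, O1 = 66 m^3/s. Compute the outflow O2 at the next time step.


Muskingum coefficients:
denom = 2*K*(1-X) + dt = 2*9.9*(1-0.18) + 11.4 = 27.636.
C0 = (dt - 2*K*X)/denom = (11.4 - 2*9.9*0.18)/27.636 = 0.2835.
C1 = (dt + 2*K*X)/denom = (11.4 + 2*9.9*0.18)/27.636 = 0.5415.
C2 = (2*K*(1-X) - dt)/denom = 0.175.
O2 = C0*I2 + C1*I1 + C2*O1
   = 0.2835*81 + 0.5415*130 + 0.175*66
   = 104.91 m^3/s.

104.91


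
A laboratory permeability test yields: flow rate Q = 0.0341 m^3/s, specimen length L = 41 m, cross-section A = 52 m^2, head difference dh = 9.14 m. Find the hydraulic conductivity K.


From K = Q*L / (A*dh):
Numerator: Q*L = 0.0341 * 41 = 1.3981.
Denominator: A*dh = 52 * 9.14 = 475.28.
K = 1.3981 / 475.28 = 0.002942 m/s.

0.002942


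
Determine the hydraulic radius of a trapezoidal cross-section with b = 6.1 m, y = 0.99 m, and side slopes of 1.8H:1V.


For a trapezoidal section with side slope z:
A = (b + z*y)*y = (6.1 + 1.8*0.99)*0.99 = 7.803 m^2.
P = b + 2*y*sqrt(1 + z^2) = 6.1 + 2*0.99*sqrt(1 + 1.8^2) = 10.177 m.
R = A/P = 7.803 / 10.177 = 0.7667 m.

0.7667


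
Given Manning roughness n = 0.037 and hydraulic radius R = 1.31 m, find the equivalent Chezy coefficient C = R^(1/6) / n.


The Chezy coefficient relates to Manning's n through C = R^(1/6) / n.
R^(1/6) = 1.31^(1/6) = 1.046033.
C = 1.046033 / 0.037 = 28.27 m^(1/2)/s.

28.27


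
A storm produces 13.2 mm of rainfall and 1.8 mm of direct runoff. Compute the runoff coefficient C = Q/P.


The runoff coefficient C = runoff depth / rainfall depth.
C = 1.8 / 13.2
  = 0.1364.

0.1364


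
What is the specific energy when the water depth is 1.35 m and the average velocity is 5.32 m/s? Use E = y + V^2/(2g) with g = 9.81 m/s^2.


Specific energy E = y + V^2/(2g).
Velocity head = V^2/(2g) = 5.32^2 / (2*9.81) = 28.3024 / 19.62 = 1.4425 m.
E = 1.35 + 1.4425 = 2.7925 m.

2.7925


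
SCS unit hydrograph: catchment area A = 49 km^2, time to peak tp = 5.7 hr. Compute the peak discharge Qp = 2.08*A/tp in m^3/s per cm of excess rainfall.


SCS formula: Qp = 2.08 * A / tp.
Qp = 2.08 * 49 / 5.7
   = 101.92 / 5.7
   = 17.88 m^3/s per cm.

17.88


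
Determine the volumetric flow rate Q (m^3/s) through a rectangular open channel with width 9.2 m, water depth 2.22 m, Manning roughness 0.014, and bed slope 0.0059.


For a rectangular channel, the cross-sectional area A = b * y = 9.2 * 2.22 = 20.42 m^2.
The wetted perimeter P = b + 2y = 9.2 + 2*2.22 = 13.64 m.
Hydraulic radius R = A/P = 20.42/13.64 = 1.4974 m.
Velocity V = (1/n)*R^(2/3)*S^(1/2) = (1/0.014)*1.4974^(2/3)*0.0059^(1/2) = 7.181 m/s.
Discharge Q = A * V = 20.42 * 7.181 = 146.664 m^3/s.

146.664


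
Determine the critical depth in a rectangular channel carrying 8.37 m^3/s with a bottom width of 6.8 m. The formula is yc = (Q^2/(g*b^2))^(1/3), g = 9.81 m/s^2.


Using yc = (Q^2 / (g * b^2))^(1/3):
Q^2 = 8.37^2 = 70.06.
g * b^2 = 9.81 * 6.8^2 = 9.81 * 46.24 = 453.61.
Q^2 / (g*b^2) = 70.06 / 453.61 = 0.1544.
yc = 0.1544^(1/3) = 0.5365 m.

0.5365


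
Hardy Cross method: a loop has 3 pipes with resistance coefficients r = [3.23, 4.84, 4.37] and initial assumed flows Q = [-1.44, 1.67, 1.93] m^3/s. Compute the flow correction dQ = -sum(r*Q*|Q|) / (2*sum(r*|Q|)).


Numerator terms (r*Q*|Q|): 3.23*-1.44*|-1.44| = -6.6977; 4.84*1.67*|1.67| = 13.4983; 4.37*1.93*|1.93| = 16.2778.
Sum of numerator = 23.0784.
Denominator terms (r*|Q|): 3.23*|-1.44| = 4.6512; 4.84*|1.67| = 8.0828; 4.37*|1.93| = 8.4341.
2 * sum of denominator = 2 * 21.1681 = 42.3362.
dQ = -23.0784 / 42.3362 = -0.5451 m^3/s.

-0.5451


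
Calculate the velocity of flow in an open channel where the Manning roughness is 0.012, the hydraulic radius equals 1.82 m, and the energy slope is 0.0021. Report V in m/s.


Manning's equation gives V = (1/n) * R^(2/3) * S^(1/2).
First, compute R^(2/3) = 1.82^(2/3) = 1.4907.
Next, S^(1/2) = 0.0021^(1/2) = 0.045826.
Then 1/n = 1/0.012 = 83.33.
V = 83.33 * 1.4907 * 0.045826 = 5.6926 m/s.

5.6926


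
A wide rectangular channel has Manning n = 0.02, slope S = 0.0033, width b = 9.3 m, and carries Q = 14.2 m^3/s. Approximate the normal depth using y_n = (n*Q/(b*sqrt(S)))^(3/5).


We use the wide-channel approximation y_n = (n*Q/(b*sqrt(S)))^(3/5).
sqrt(S) = sqrt(0.0033) = 0.057446.
Numerator: n*Q = 0.02 * 14.2 = 0.284.
Denominator: b*sqrt(S) = 9.3 * 0.057446 = 0.534248.
arg = 0.5316.
y_n = 0.5316^(3/5) = 0.6845 m.

0.6845


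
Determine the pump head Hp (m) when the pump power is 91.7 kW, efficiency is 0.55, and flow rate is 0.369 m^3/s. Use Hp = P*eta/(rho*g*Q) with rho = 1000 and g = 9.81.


Pump head formula: Hp = P * eta / (rho * g * Q).
Numerator: P * eta = 91.7 * 1000 * 0.55 = 50435.0 W.
Denominator: rho * g * Q = 1000 * 9.81 * 0.369 = 3619.89.
Hp = 50435.0 / 3619.89 = 13.93 m.

13.93


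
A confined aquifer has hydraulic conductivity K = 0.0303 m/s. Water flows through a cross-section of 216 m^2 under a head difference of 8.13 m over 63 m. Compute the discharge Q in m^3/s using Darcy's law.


Darcy's law: Q = K * A * i, where i = dh/L.
Hydraulic gradient i = 8.13 / 63 = 0.129048.
Q = 0.0303 * 216 * 0.129048
  = 0.8446 m^3/s.

0.8446


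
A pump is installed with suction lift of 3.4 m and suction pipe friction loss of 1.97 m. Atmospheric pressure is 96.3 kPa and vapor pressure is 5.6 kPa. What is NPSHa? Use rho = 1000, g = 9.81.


NPSHa = p_atm/(rho*g) - z_s - hf_s - p_vap/(rho*g).
p_atm/(rho*g) = 96.3*1000 / (1000*9.81) = 9.817 m.
p_vap/(rho*g) = 5.6*1000 / (1000*9.81) = 0.571 m.
NPSHa = 9.817 - 3.4 - 1.97 - 0.571
      = 3.88 m.

3.88


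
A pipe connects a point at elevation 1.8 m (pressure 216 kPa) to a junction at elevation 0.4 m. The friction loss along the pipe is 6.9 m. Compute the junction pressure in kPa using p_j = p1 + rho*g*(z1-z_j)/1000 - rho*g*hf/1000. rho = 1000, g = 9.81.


Junction pressure: p_j = p1 + rho*g*(z1 - z_j)/1000 - rho*g*hf/1000.
Elevation term = 1000*9.81*(1.8 - 0.4)/1000 = 13.734 kPa.
Friction term = 1000*9.81*6.9/1000 = 67.689 kPa.
p_j = 216 + 13.734 - 67.689 = 162.05 kPa.

162.05


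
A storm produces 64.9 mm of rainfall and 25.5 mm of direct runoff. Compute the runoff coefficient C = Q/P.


The runoff coefficient C = runoff depth / rainfall depth.
C = 25.5 / 64.9
  = 0.3929.

0.3929


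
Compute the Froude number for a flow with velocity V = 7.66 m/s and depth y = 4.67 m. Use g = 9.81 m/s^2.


The Froude number is defined as Fr = V / sqrt(g*y).
g*y = 9.81 * 4.67 = 45.8127.
sqrt(g*y) = sqrt(45.8127) = 6.7685.
Fr = 7.66 / 6.7685 = 1.1317.

1.1317


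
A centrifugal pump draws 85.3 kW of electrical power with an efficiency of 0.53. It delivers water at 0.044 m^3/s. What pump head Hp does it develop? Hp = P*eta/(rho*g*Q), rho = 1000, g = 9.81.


Pump head formula: Hp = P * eta / (rho * g * Q).
Numerator: P * eta = 85.3 * 1000 * 0.53 = 45209.0 W.
Denominator: rho * g * Q = 1000 * 9.81 * 0.044 = 431.64.
Hp = 45209.0 / 431.64 = 104.74 m.

104.74


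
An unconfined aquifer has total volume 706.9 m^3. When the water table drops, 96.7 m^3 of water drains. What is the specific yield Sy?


Specific yield Sy = Volume drained / Total volume.
Sy = 96.7 / 706.9
   = 0.1368.

0.1368


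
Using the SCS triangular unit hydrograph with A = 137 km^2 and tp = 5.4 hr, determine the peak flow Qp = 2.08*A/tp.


SCS formula: Qp = 2.08 * A / tp.
Qp = 2.08 * 137 / 5.4
   = 284.96 / 5.4
   = 52.77 m^3/s per cm.

52.77


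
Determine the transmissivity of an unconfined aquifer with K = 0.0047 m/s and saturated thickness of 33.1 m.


Transmissivity is defined as T = K * h.
T = 0.0047 * 33.1
  = 0.1556 m^2/s.

0.1556


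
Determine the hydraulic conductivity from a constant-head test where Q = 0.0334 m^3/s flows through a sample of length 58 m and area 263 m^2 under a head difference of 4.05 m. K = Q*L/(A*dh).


From K = Q*L / (A*dh):
Numerator: Q*L = 0.0334 * 58 = 1.9372.
Denominator: A*dh = 263 * 4.05 = 1065.15.
K = 1.9372 / 1065.15 = 0.001819 m/s.

0.001819


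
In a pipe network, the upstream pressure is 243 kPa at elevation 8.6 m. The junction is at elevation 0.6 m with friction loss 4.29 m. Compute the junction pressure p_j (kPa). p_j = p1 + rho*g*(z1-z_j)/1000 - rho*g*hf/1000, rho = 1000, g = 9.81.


Junction pressure: p_j = p1 + rho*g*(z1 - z_j)/1000 - rho*g*hf/1000.
Elevation term = 1000*9.81*(8.6 - 0.6)/1000 = 78.48 kPa.
Friction term = 1000*9.81*4.29/1000 = 42.085 kPa.
p_j = 243 + 78.48 - 42.085 = 279.4 kPa.

279.4


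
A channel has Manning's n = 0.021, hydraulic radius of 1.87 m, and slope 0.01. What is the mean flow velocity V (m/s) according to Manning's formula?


Manning's equation gives V = (1/n) * R^(2/3) * S^(1/2).
First, compute R^(2/3) = 1.87^(2/3) = 1.5178.
Next, S^(1/2) = 0.01^(1/2) = 0.1.
Then 1/n = 1/0.021 = 47.62.
V = 47.62 * 1.5178 * 0.1 = 7.2278 m/s.

7.2278


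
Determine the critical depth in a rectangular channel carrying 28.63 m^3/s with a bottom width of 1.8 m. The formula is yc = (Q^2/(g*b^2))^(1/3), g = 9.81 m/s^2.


Using yc = (Q^2 / (g * b^2))^(1/3):
Q^2 = 28.63^2 = 819.68.
g * b^2 = 9.81 * 1.8^2 = 9.81 * 3.24 = 31.78.
Q^2 / (g*b^2) = 819.68 / 31.78 = 25.7923.
yc = 25.7923^(1/3) = 2.9544 m.

2.9544


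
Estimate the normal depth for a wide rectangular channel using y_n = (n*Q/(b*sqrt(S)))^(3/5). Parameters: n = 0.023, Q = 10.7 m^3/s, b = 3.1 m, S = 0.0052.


We use the wide-channel approximation y_n = (n*Q/(b*sqrt(S)))^(3/5).
sqrt(S) = sqrt(0.0052) = 0.072111.
Numerator: n*Q = 0.023 * 10.7 = 0.2461.
Denominator: b*sqrt(S) = 3.1 * 0.072111 = 0.223544.
arg = 1.1009.
y_n = 1.1009^(3/5) = 1.0594 m.

1.0594


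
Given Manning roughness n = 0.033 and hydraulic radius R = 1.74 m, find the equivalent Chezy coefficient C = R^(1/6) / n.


The Chezy coefficient relates to Manning's n through C = R^(1/6) / n.
R^(1/6) = 1.74^(1/6) = 1.096709.
C = 1.096709 / 0.033 = 33.23 m^(1/2)/s.

33.23


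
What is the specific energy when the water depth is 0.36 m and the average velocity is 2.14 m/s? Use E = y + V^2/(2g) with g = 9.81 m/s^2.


Specific energy E = y + V^2/(2g).
Velocity head = V^2/(2g) = 2.14^2 / (2*9.81) = 4.5796 / 19.62 = 0.2334 m.
E = 0.36 + 0.2334 = 0.5934 m.

0.5934


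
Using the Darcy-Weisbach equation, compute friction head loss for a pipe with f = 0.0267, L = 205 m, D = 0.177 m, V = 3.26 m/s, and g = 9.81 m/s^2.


Darcy-Weisbach equation: h_f = f * (L/D) * V^2/(2g).
f * L/D = 0.0267 * 205/0.177 = 30.9237.
V^2/(2g) = 3.26^2 / (2*9.81) = 10.6276 / 19.62 = 0.5417 m.
h_f = 30.9237 * 0.5417 = 16.751 m.

16.751


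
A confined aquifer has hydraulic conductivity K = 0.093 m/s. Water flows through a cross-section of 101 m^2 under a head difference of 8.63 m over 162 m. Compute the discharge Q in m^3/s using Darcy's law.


Darcy's law: Q = K * A * i, where i = dh/L.
Hydraulic gradient i = 8.63 / 162 = 0.053272.
Q = 0.093 * 101 * 0.053272
  = 0.5004 m^3/s.

0.5004


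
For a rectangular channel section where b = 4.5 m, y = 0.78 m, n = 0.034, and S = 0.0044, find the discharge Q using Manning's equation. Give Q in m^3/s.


For a rectangular channel, the cross-sectional area A = b * y = 4.5 * 0.78 = 3.51 m^2.
The wetted perimeter P = b + 2y = 4.5 + 2*0.78 = 6.06 m.
Hydraulic radius R = A/P = 3.51/6.06 = 0.5792 m.
Velocity V = (1/n)*R^(2/3)*S^(1/2) = (1/0.034)*0.5792^(2/3)*0.0044^(1/2) = 1.3556 m/s.
Discharge Q = A * V = 3.51 * 1.3556 = 4.758 m^3/s.

4.758


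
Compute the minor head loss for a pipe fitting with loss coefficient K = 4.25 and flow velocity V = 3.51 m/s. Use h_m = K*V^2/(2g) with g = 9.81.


Minor loss formula: h_m = K * V^2/(2g).
V^2 = 3.51^2 = 12.3201.
V^2/(2g) = 12.3201 / 19.62 = 0.6279 m.
h_m = 4.25 * 0.6279 = 2.6687 m.

2.6687


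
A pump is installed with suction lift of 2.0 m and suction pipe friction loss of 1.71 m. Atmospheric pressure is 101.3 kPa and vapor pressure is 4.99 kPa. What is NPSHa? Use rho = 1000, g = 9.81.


NPSHa = p_atm/(rho*g) - z_s - hf_s - p_vap/(rho*g).
p_atm/(rho*g) = 101.3*1000 / (1000*9.81) = 10.326 m.
p_vap/(rho*g) = 4.99*1000 / (1000*9.81) = 0.509 m.
NPSHa = 10.326 - 2.0 - 1.71 - 0.509
      = 6.11 m.

6.11


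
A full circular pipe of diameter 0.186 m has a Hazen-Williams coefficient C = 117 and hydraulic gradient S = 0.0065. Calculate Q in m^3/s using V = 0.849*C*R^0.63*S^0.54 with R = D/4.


For a full circular pipe, R = D/4 = 0.186/4 = 0.0465 m.
V = 0.849 * 117 * 0.0465^0.63 * 0.0065^0.54
  = 0.849 * 117 * 0.144709 * 0.065913
  = 0.9475 m/s.
Pipe area A = pi*D^2/4 = pi*0.186^2/4 = 0.0272 m^2.
Q = A * V = 0.0272 * 0.9475 = 0.0257 m^3/s.

0.0257


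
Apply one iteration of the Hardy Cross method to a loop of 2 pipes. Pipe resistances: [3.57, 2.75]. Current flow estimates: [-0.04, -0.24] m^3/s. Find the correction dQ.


Numerator terms (r*Q*|Q|): 3.57*-0.04*|-0.04| = -0.0057; 2.75*-0.24*|-0.24| = -0.1584.
Sum of numerator = -0.1641.
Denominator terms (r*|Q|): 3.57*|-0.04| = 0.1428; 2.75*|-0.24| = 0.66.
2 * sum of denominator = 2 * 0.8028 = 1.6056.
dQ = --0.1641 / 1.6056 = 0.1022 m^3/s.

0.1022


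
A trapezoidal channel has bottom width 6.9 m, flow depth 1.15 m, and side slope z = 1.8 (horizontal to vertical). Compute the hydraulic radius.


For a trapezoidal section with side slope z:
A = (b + z*y)*y = (6.9 + 1.8*1.15)*1.15 = 10.316 m^2.
P = b + 2*y*sqrt(1 + z^2) = 6.9 + 2*1.15*sqrt(1 + 1.8^2) = 11.636 m.
R = A/P = 10.316 / 11.636 = 0.8865 m.

0.8865


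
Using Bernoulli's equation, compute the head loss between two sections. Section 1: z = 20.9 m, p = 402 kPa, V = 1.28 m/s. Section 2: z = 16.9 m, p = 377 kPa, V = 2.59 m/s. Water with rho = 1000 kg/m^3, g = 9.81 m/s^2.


Total head at each section: H = z + p/(rho*g) + V^2/(2g).
H1 = 20.9 + 402*1000/(1000*9.81) + 1.28^2/(2*9.81)
   = 20.9 + 40.979 + 0.0835
   = 61.962 m.
H2 = 16.9 + 377*1000/(1000*9.81) + 2.59^2/(2*9.81)
   = 16.9 + 38.43 + 0.3419
   = 55.672 m.
h_L = H1 - H2 = 61.962 - 55.672 = 6.29 m.

6.29


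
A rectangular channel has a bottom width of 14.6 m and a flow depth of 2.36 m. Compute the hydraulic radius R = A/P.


For a rectangular section:
Flow area A = b * y = 14.6 * 2.36 = 34.46 m^2.
Wetted perimeter P = b + 2y = 14.6 + 2*2.36 = 19.32 m.
Hydraulic radius R = A/P = 34.46 / 19.32 = 1.7834 m.

1.7834


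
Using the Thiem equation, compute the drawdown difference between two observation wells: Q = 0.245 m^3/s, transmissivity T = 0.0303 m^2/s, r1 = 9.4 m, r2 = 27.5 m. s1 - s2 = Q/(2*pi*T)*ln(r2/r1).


Thiem equation: s1 - s2 = Q/(2*pi*T) * ln(r2/r1).
ln(r2/r1) = ln(27.5/9.4) = 1.0735.
Q/(2*pi*T) = 0.245 / (2*pi*0.0303) = 0.245 / 0.1904 = 1.2869.
s1 - s2 = 1.2869 * 1.0735 = 1.3815 m.

1.3815


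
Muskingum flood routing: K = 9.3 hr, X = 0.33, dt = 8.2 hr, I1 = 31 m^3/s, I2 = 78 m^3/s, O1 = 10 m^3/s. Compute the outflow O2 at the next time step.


Muskingum coefficients:
denom = 2*K*(1-X) + dt = 2*9.3*(1-0.33) + 8.2 = 20.662.
C0 = (dt - 2*K*X)/denom = (8.2 - 2*9.3*0.33)/20.662 = 0.0998.
C1 = (dt + 2*K*X)/denom = (8.2 + 2*9.3*0.33)/20.662 = 0.6939.
C2 = (2*K*(1-X) - dt)/denom = 0.2063.
O2 = C0*I2 + C1*I1 + C2*O1
   = 0.0998*78 + 0.6939*31 + 0.2063*10
   = 31.36 m^3/s.

31.36


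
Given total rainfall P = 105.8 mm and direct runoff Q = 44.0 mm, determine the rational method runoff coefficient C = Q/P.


The runoff coefficient C = runoff depth / rainfall depth.
C = 44.0 / 105.8
  = 0.4159.

0.4159


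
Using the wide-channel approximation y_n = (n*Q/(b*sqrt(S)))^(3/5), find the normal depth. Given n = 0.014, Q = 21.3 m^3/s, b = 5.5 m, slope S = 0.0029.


We use the wide-channel approximation y_n = (n*Q/(b*sqrt(S)))^(3/5).
sqrt(S) = sqrt(0.0029) = 0.053852.
Numerator: n*Q = 0.014 * 21.3 = 0.2982.
Denominator: b*sqrt(S) = 5.5 * 0.053852 = 0.296186.
arg = 1.0068.
y_n = 1.0068^(3/5) = 1.0041 m.

1.0041


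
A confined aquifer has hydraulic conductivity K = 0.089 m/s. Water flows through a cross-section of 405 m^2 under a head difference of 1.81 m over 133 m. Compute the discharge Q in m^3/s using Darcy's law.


Darcy's law: Q = K * A * i, where i = dh/L.
Hydraulic gradient i = 1.81 / 133 = 0.013609.
Q = 0.089 * 405 * 0.013609
  = 0.4905 m^3/s.

0.4905


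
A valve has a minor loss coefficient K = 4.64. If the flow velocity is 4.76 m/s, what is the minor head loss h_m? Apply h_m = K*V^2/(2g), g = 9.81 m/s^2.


Minor loss formula: h_m = K * V^2/(2g).
V^2 = 4.76^2 = 22.6576.
V^2/(2g) = 22.6576 / 19.62 = 1.1548 m.
h_m = 4.64 * 1.1548 = 5.3584 m.

5.3584


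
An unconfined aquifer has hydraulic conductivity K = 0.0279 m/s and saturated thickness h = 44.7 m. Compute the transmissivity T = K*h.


Transmissivity is defined as T = K * h.
T = 0.0279 * 44.7
  = 1.2471 m^2/s.

1.2471


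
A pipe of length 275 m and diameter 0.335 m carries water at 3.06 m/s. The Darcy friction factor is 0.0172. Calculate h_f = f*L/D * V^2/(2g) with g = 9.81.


Darcy-Weisbach equation: h_f = f * (L/D) * V^2/(2g).
f * L/D = 0.0172 * 275/0.335 = 14.1194.
V^2/(2g) = 3.06^2 / (2*9.81) = 9.3636 / 19.62 = 0.4772 m.
h_f = 14.1194 * 0.4772 = 6.738 m.

6.738


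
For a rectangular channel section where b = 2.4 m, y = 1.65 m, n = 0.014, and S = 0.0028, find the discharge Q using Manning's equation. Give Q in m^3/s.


For a rectangular channel, the cross-sectional area A = b * y = 2.4 * 1.65 = 3.96 m^2.
The wetted perimeter P = b + 2y = 2.4 + 2*1.65 = 5.7 m.
Hydraulic radius R = A/P = 3.96/5.7 = 0.6947 m.
Velocity V = (1/n)*R^(2/3)*S^(1/2) = (1/0.014)*0.6947^(2/3)*0.0028^(1/2) = 2.9648 m/s.
Discharge Q = A * V = 3.96 * 2.9648 = 11.741 m^3/s.

11.741


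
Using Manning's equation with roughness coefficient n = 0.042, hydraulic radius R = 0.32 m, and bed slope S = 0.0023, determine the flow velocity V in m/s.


Manning's equation gives V = (1/n) * R^(2/3) * S^(1/2).
First, compute R^(2/3) = 0.32^(2/3) = 0.4678.
Next, S^(1/2) = 0.0023^(1/2) = 0.047958.
Then 1/n = 1/0.042 = 23.81.
V = 23.81 * 0.4678 * 0.047958 = 0.5342 m/s.

0.5342


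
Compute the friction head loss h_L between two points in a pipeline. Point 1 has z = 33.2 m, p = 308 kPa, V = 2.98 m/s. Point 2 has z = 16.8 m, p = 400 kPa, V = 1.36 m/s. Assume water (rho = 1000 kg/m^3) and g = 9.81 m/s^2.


Total head at each section: H = z + p/(rho*g) + V^2/(2g).
H1 = 33.2 + 308*1000/(1000*9.81) + 2.98^2/(2*9.81)
   = 33.2 + 31.397 + 0.4526
   = 65.049 m.
H2 = 16.8 + 400*1000/(1000*9.81) + 1.36^2/(2*9.81)
   = 16.8 + 40.775 + 0.0943
   = 57.669 m.
h_L = H1 - H2 = 65.049 - 57.669 = 7.38 m.

7.38


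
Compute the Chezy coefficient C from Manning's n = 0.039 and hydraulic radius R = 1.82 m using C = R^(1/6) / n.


The Chezy coefficient relates to Manning's n through C = R^(1/6) / n.
R^(1/6) = 1.82^(1/6) = 1.104957.
C = 1.104957 / 0.039 = 28.33 m^(1/2)/s.

28.33


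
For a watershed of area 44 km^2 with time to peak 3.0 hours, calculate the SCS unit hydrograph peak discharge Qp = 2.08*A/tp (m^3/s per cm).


SCS formula: Qp = 2.08 * A / tp.
Qp = 2.08 * 44 / 3.0
   = 91.52 / 3.0
   = 30.51 m^3/s per cm.

30.51


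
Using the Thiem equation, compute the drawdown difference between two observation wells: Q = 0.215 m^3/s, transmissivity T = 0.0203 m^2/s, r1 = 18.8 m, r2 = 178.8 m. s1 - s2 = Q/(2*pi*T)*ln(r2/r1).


Thiem equation: s1 - s2 = Q/(2*pi*T) * ln(r2/r1).
ln(r2/r1) = ln(178.8/18.8) = 2.2524.
Q/(2*pi*T) = 0.215 / (2*pi*0.0203) = 0.215 / 0.1275 = 1.6856.
s1 - s2 = 1.6856 * 2.2524 = 3.7967 m.

3.7967


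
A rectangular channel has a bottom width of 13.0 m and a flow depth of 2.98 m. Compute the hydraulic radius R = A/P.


For a rectangular section:
Flow area A = b * y = 13.0 * 2.98 = 38.74 m^2.
Wetted perimeter P = b + 2y = 13.0 + 2*2.98 = 18.96 m.
Hydraulic radius R = A/P = 38.74 / 18.96 = 2.0432 m.

2.0432


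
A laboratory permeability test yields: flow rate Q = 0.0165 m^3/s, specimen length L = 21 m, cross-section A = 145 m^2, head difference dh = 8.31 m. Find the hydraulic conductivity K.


From K = Q*L / (A*dh):
Numerator: Q*L = 0.0165 * 21 = 0.3465.
Denominator: A*dh = 145 * 8.31 = 1204.95.
K = 0.3465 / 1204.95 = 0.000288 m/s.

0.000288


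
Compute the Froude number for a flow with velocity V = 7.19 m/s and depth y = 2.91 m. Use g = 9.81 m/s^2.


The Froude number is defined as Fr = V / sqrt(g*y).
g*y = 9.81 * 2.91 = 28.5471.
sqrt(g*y) = sqrt(28.5471) = 5.3429.
Fr = 7.19 / 5.3429 = 1.3457.

1.3457


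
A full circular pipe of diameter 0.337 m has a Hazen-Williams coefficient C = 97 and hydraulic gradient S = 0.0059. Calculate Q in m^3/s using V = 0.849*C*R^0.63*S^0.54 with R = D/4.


For a full circular pipe, R = D/4 = 0.337/4 = 0.0843 m.
V = 0.849 * 97 * 0.0843^0.63 * 0.0059^0.54
  = 0.849 * 97 * 0.210431 * 0.062555
  = 1.084 m/s.
Pipe area A = pi*D^2/4 = pi*0.337^2/4 = 0.0892 m^2.
Q = A * V = 0.0892 * 1.084 = 0.0967 m^3/s.

0.0967


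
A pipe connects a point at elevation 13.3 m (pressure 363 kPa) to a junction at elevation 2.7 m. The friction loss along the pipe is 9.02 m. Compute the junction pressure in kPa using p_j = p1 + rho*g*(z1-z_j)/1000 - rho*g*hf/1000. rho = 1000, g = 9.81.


Junction pressure: p_j = p1 + rho*g*(z1 - z_j)/1000 - rho*g*hf/1000.
Elevation term = 1000*9.81*(13.3 - 2.7)/1000 = 103.986 kPa.
Friction term = 1000*9.81*9.02/1000 = 88.486 kPa.
p_j = 363 + 103.986 - 88.486 = 378.5 kPa.

378.5


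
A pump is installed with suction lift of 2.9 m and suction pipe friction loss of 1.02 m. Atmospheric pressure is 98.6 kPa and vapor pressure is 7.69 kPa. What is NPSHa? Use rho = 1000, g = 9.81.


NPSHa = p_atm/(rho*g) - z_s - hf_s - p_vap/(rho*g).
p_atm/(rho*g) = 98.6*1000 / (1000*9.81) = 10.051 m.
p_vap/(rho*g) = 7.69*1000 / (1000*9.81) = 0.784 m.
NPSHa = 10.051 - 2.9 - 1.02 - 0.784
      = 5.35 m.

5.35


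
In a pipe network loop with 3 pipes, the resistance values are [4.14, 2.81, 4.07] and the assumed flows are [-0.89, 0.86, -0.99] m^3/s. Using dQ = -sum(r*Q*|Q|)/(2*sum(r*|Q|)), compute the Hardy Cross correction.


Numerator terms (r*Q*|Q|): 4.14*-0.89*|-0.89| = -3.2793; 2.81*0.86*|0.86| = 2.0783; 4.07*-0.99*|-0.99| = -3.989.
Sum of numerator = -5.19.
Denominator terms (r*|Q|): 4.14*|-0.89| = 3.6846; 2.81*|0.86| = 2.4166; 4.07*|-0.99| = 4.0293.
2 * sum of denominator = 2 * 10.1305 = 20.261.
dQ = --5.19 / 20.261 = 0.2562 m^3/s.

0.2562


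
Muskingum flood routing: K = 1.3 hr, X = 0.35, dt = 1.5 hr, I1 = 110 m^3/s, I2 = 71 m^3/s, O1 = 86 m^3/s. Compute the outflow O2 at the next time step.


Muskingum coefficients:
denom = 2*K*(1-X) + dt = 2*1.3*(1-0.35) + 1.5 = 3.19.
C0 = (dt - 2*K*X)/denom = (1.5 - 2*1.3*0.35)/3.19 = 0.185.
C1 = (dt + 2*K*X)/denom = (1.5 + 2*1.3*0.35)/3.19 = 0.7555.
C2 = (2*K*(1-X) - dt)/denom = 0.0596.
O2 = C0*I2 + C1*I1 + C2*O1
   = 0.185*71 + 0.7555*110 + 0.0596*86
   = 101.36 m^3/s.

101.36


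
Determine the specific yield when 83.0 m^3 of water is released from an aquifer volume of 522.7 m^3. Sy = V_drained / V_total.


Specific yield Sy = Volume drained / Total volume.
Sy = 83.0 / 522.7
   = 0.1588.

0.1588


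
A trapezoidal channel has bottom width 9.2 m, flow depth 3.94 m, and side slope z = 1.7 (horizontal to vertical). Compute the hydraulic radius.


For a trapezoidal section with side slope z:
A = (b + z*y)*y = (9.2 + 1.7*3.94)*3.94 = 62.638 m^2.
P = b + 2*y*sqrt(1 + z^2) = 9.2 + 2*3.94*sqrt(1 + 1.7^2) = 24.742 m.
R = A/P = 62.638 / 24.742 = 2.5317 m.

2.5317


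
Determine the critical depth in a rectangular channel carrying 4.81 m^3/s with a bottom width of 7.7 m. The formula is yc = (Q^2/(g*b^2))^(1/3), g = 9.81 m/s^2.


Using yc = (Q^2 / (g * b^2))^(1/3):
Q^2 = 4.81^2 = 23.14.
g * b^2 = 9.81 * 7.7^2 = 9.81 * 59.29 = 581.63.
Q^2 / (g*b^2) = 23.14 / 581.63 = 0.0398.
yc = 0.0398^(1/3) = 0.3414 m.

0.3414


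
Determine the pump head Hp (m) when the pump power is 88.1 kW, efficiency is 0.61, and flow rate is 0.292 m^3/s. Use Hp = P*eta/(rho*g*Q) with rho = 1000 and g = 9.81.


Pump head formula: Hp = P * eta / (rho * g * Q).
Numerator: P * eta = 88.1 * 1000 * 0.61 = 53741.0 W.
Denominator: rho * g * Q = 1000 * 9.81 * 0.292 = 2864.52.
Hp = 53741.0 / 2864.52 = 18.76 m.

18.76


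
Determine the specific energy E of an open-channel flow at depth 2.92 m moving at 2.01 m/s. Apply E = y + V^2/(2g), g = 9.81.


Specific energy E = y + V^2/(2g).
Velocity head = V^2/(2g) = 2.01^2 / (2*9.81) = 4.0401 / 19.62 = 0.2059 m.
E = 2.92 + 0.2059 = 3.1259 m.

3.1259


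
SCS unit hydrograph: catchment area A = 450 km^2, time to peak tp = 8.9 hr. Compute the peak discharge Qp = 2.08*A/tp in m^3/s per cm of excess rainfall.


SCS formula: Qp = 2.08 * A / tp.
Qp = 2.08 * 450 / 8.9
   = 936.0 / 8.9
   = 105.17 m^3/s per cm.

105.17


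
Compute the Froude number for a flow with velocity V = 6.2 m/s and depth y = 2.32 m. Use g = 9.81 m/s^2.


The Froude number is defined as Fr = V / sqrt(g*y).
g*y = 9.81 * 2.32 = 22.7592.
sqrt(g*y) = sqrt(22.7592) = 4.7707.
Fr = 6.2 / 4.7707 = 1.2996.

1.2996


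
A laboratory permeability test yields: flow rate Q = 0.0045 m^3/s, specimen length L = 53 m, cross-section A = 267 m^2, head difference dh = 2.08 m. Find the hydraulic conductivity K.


From K = Q*L / (A*dh):
Numerator: Q*L = 0.0045 * 53 = 0.2385.
Denominator: A*dh = 267 * 2.08 = 555.36.
K = 0.2385 / 555.36 = 0.000429 m/s.

0.000429


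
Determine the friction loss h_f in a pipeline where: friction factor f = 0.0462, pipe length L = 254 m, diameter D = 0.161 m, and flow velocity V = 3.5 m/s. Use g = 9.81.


Darcy-Weisbach equation: h_f = f * (L/D) * V^2/(2g).
f * L/D = 0.0462 * 254/0.161 = 72.887.
V^2/(2g) = 3.5^2 / (2*9.81) = 12.25 / 19.62 = 0.6244 m.
h_f = 72.887 * 0.6244 = 45.508 m.

45.508


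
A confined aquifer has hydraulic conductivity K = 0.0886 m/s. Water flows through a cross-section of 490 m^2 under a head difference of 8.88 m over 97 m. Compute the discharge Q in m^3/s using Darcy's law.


Darcy's law: Q = K * A * i, where i = dh/L.
Hydraulic gradient i = 8.88 / 97 = 0.091546.
Q = 0.0886 * 490 * 0.091546
  = 3.9744 m^3/s.

3.9744


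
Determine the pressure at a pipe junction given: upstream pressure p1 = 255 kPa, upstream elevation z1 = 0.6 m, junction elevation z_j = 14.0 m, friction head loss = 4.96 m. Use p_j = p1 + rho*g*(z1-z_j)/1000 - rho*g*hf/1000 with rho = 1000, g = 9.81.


Junction pressure: p_j = p1 + rho*g*(z1 - z_j)/1000 - rho*g*hf/1000.
Elevation term = 1000*9.81*(0.6 - 14.0)/1000 = -131.454 kPa.
Friction term = 1000*9.81*4.96/1000 = 48.658 kPa.
p_j = 255 + -131.454 - 48.658 = 74.89 kPa.

74.89


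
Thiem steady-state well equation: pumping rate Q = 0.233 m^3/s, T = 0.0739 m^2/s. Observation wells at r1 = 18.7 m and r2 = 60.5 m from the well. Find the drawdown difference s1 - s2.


Thiem equation: s1 - s2 = Q/(2*pi*T) * ln(r2/r1).
ln(r2/r1) = ln(60.5/18.7) = 1.1741.
Q/(2*pi*T) = 0.233 / (2*pi*0.0739) = 0.233 / 0.4643 = 0.5018.
s1 - s2 = 0.5018 * 1.1741 = 0.5892 m.

0.5892


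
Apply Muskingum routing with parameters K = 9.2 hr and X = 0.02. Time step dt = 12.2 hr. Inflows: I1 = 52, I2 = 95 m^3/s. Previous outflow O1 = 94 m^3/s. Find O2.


Muskingum coefficients:
denom = 2*K*(1-X) + dt = 2*9.2*(1-0.02) + 12.2 = 30.232.
C0 = (dt - 2*K*X)/denom = (12.2 - 2*9.2*0.02)/30.232 = 0.3914.
C1 = (dt + 2*K*X)/denom = (12.2 + 2*9.2*0.02)/30.232 = 0.4157.
C2 = (2*K*(1-X) - dt)/denom = 0.1929.
O2 = C0*I2 + C1*I1 + C2*O1
   = 0.3914*95 + 0.4157*52 + 0.1929*94
   = 76.93 m^3/s.

76.93
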